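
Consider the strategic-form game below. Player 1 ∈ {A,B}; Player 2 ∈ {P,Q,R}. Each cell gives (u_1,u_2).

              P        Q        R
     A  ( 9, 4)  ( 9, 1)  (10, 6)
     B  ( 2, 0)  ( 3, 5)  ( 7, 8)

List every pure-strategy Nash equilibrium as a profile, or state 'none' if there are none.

(A,P): not NE [P2→R gives 6>4]
(A,Q): not NE [P2→R gives 6>1]
(A,R): NE
(B,P): not NE [P1→A gives 9>2; P2→R gives 8>0]
(B,Q): not NE [P1→A gives 9>3; P2→R gives 8>5]
(B,R): not NE [P1→A gives 10>7]

Nash profiles: (A,R)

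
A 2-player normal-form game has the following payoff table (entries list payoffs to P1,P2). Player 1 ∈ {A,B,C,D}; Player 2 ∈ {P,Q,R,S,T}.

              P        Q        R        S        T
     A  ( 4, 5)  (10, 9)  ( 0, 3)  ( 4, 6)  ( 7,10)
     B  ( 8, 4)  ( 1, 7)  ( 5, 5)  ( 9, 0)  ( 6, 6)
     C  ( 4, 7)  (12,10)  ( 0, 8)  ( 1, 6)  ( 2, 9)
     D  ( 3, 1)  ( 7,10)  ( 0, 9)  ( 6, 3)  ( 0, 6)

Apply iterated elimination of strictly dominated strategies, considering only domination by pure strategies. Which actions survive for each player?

P2 drop P (Q beats it: A:9>5 B:7>4 C:10>7 D:10>1)
P2 drop R (Q beats it: A:9>3 B:7>5 C:10>8 D:10>9)
P2 drop S (Q beats it: A:9>6 B:7>0 C:10>6 D:10>3)
P1 drop B (A beats it: Q:10>1 T:7>6)
P1 drop D (A beats it: Q:10>7 T:7>0)
P1→{A,C} P2→{Q,T}

IESDS → P1:{A,C} P2:{Q,T}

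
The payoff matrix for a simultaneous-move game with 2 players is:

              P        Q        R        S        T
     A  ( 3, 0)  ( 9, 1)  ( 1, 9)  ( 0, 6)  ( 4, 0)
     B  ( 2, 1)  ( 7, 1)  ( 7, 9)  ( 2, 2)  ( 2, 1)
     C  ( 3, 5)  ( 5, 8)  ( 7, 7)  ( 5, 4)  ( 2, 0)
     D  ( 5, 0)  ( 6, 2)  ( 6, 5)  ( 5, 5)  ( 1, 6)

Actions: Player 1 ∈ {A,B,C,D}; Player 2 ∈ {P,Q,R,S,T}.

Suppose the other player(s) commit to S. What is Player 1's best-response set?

u_1(A vs S) = 0
u_1(B vs S) = 2
u_1(C vs S) = 5
u_1(D vs S) = 5
max payoff 5 at {C,D}

P1 best: {C,D}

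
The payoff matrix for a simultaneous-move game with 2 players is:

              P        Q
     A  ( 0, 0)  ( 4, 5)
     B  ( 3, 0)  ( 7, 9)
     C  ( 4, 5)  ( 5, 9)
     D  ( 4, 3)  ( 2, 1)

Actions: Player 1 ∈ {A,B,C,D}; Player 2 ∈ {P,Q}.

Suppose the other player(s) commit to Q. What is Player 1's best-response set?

argmax u_1 = {B}

u_1(A vs Q) = 4
u_1(B vs Q) = 7
u_1(C vs Q) = 5
u_1(D vs Q) = 2
max payoff 7 at {B}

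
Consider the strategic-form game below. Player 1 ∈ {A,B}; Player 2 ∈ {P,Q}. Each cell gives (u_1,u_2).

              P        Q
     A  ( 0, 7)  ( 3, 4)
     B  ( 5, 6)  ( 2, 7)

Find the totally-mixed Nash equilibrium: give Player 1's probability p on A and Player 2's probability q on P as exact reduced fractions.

P1 indiff ⇒ q·0+(1-q)·3 = q·5+(1-q)·2 ⇒ q(-5) = (1-q)(-1) ⇒ q = 1/6
P2 indiff ⇒ p·7+(1-p)·6 = p·4+(1-p)·7 ⇒ p(3) = (1-p)(1) ⇒ p = 1/4

(p,q) = (1/4, 1/6)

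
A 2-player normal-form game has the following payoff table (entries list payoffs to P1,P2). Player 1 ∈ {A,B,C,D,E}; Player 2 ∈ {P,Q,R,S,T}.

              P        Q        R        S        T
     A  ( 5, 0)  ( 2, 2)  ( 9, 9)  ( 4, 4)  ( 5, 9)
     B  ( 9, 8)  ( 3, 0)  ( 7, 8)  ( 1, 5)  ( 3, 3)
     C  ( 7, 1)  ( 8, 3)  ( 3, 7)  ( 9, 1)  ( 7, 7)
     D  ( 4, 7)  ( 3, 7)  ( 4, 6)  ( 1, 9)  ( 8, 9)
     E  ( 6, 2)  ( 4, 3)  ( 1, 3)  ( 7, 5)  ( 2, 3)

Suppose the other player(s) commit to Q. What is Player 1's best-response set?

u_1(A vs Q) = 2
u_1(B vs Q) = 3
u_1(C vs Q) = 8
u_1(D vs Q) = 3
u_1(E vs Q) = 4
max payoff 8 at {C}

argmax u_1 = {C}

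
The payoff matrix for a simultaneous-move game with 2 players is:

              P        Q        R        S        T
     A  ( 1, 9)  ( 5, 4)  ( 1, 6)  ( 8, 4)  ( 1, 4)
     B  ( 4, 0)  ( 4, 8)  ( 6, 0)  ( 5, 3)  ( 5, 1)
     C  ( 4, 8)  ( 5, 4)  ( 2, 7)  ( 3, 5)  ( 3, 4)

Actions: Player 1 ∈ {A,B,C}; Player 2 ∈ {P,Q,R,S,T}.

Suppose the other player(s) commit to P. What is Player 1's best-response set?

BR_1 = {B,C}

u_1(A vs P) = 1
u_1(B vs P) = 4
u_1(C vs P) = 4
max payoff 4 at {B,C}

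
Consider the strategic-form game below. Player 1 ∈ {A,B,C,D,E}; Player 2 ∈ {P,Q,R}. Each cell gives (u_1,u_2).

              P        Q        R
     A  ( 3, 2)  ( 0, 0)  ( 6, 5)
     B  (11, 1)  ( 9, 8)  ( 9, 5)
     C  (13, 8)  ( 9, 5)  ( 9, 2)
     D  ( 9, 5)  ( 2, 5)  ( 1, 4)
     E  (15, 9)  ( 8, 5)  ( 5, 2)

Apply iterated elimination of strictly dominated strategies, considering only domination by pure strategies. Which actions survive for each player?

P1 drop A (B beats it: P:11>3 Q:9>0 R:9>6)
P1 drop D (B beats it: P:11>9 Q:9>2 R:9>1)
P2 drop R (Q beats it: B:8>5 C:5>2 E:5>2)
P1→{B,C,E} P2→{P,Q}

Survivors P1:{B,C,E} P2:{P,Q}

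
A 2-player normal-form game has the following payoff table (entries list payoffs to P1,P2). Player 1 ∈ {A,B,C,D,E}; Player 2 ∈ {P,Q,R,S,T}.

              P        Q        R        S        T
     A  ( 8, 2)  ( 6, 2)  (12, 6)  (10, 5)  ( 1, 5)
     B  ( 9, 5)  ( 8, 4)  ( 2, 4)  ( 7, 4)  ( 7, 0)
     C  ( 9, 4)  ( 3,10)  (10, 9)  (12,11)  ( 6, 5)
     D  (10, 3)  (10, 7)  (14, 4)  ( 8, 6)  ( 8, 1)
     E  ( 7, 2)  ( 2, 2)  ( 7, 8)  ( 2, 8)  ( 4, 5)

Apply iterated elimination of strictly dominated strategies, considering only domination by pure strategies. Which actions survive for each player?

P1 drop B (D beats it: P:10>9 Q:10>8 R:14>2 S:8>7 T:8>7)
P1 drop E (C beats it: P:9>7 Q:3>2 R:10>7 S:12>2 T:6>4)
P2 drop P (R beats it: A:6>2 C:9>4 D:4>3)
P2 drop T (R beats it: A:6>5 C:9>5 D:4>1)
P1→{A,C,D} P2→{Q,R,S}

IESDS → P1:{A,C,D} P2:{Q,R,S}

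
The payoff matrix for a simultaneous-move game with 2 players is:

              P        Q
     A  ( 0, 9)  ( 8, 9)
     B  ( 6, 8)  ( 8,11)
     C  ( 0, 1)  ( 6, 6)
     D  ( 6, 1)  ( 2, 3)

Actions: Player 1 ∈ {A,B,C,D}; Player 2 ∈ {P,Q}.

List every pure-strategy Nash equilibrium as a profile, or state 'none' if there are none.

Nash profiles: (A,Q), (B,Q)

(A,P): not NE [P1→D gives 6>0]
(A,Q): NE
(B,P): not NE [P2→Q gives 11>8]
(B,Q): NE
(C,P): not NE [P1→D gives 6>0; P2→Q gives 6>1]
(C,Q): not NE [P1→B gives 8>6]
(D,P): not NE [P2→Q gives 3>1]
(D,Q): not NE [P1→B gives 8>2]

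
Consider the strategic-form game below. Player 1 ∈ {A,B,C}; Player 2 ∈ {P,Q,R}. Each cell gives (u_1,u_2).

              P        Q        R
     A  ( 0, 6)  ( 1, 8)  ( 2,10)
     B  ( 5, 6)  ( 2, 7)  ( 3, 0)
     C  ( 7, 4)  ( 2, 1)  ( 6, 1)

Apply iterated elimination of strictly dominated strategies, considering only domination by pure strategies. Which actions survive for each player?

P1 drop A (B beats it: P:5>0 Q:2>1 R:3>2)
P2 drop R (P beats it: B:6>0 C:4>1)
P1→{B,C} P2→{P,Q}

Remaining: P1:{B,C} P2:{P,Q}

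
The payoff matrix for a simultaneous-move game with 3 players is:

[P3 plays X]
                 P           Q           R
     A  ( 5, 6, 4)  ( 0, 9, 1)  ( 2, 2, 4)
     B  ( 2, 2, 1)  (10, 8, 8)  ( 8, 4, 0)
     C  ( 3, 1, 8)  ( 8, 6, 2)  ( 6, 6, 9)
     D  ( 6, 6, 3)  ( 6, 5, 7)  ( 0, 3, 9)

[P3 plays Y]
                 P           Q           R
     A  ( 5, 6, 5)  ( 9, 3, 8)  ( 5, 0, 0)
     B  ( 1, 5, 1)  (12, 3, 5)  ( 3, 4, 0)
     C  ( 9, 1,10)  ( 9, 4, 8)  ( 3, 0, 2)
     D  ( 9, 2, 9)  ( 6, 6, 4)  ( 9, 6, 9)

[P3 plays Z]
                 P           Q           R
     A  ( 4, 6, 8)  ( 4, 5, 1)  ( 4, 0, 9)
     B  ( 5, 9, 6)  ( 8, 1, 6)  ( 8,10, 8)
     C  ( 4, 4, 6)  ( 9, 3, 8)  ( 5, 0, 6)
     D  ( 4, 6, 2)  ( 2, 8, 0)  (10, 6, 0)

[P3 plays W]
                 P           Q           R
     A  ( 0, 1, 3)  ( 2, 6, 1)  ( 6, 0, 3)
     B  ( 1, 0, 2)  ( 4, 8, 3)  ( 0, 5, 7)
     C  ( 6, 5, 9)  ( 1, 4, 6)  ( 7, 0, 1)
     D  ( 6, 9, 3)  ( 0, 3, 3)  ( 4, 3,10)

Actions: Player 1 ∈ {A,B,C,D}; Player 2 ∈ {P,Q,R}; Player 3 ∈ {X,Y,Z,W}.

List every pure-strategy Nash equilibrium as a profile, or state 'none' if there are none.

(A,P,X): not NE [P1→D gives 6>5; P2→Q gives 9>6; P3→Z gives 8>4]
(A,P,Y): not NE [P1→D gives 9>5; P3→Z gives 8>5]
(A,P,Z): not NE [P1→B gives 5>4]
(A,P,W): not NE [P1→D gives 6>0; P2→Q gives 6>1; P3→Z gives 8>3]
(A,Q,X): not NE [P1→B gives 10>0; P3→Y gives 8>1]
(A,Q,Y): not NE [P1→B gives 12>9; P2→P gives 6>3]
(A,Q,Z): not NE [P1→C gives 9>4; P2→P gives 6>5; P3→Y gives 8>1]
(A,Q,W): not NE [P1→B gives 4>2; P3→Y gives 8>1]
(A,R,X): not NE [P1→B gives 8>2; P2→Q gives 9>2; P3→Z gives 9>4]
(A,R,Y): not NE [P1→D gives 9>5; P2→P gives 6>0; P3→Z gives 9>0]
(A,R,Z): not NE [P1→D gives 10>4; P2→P gives 6>0]
(A,R,W): not NE [P1→C gives 7>6; P2→Q gives 6>0; P3→Z gives 9>3]
(B,P,X): not NE [P1→D gives 6>2; P2→Q gives 8>2; P3→Z gives 6>1]
(B,P,Y): not NE [P1→D gives 9>1; P3→Z gives 6>1]
(B,P,Z): not NE [P2→R gives 10>9]
(B,P,W): not NE [P1→D gives 6>1; P2→Q gives 8>0; P3→Z gives 6>2]
(B,Q,X): NE
(B,Q,Y): not NE [P2→P gives 5>3; P3→X gives 8>5]
(B,Q,Z): not NE [P1→C gives 9>8; P2→R gives 10>1; P3→X gives 8>6]
(B,Q,W): not NE [P3→X gives 8>3]
(B,R,X): not NE [P2→Q gives 8>4; P3→Z gives 8>0]
(B,R,Y): not NE [P1→D gives 9>3; P2→P gives 5>4; P3→Z gives 8>0]
(B,R,Z): not NE [P1→D gives 10>8]
(B,R,W): not NE [P1→C gives 7>0; P2→Q gives 8>5; P3→Z gives 8>7]
(C,P,X): not NE [P1→D gives 6>3; P2→R gives 6>1; P3→Y gives 10>8]
(C,P,Y): not NE [P2→Q gives 4>1]
(C,P,Z): not NE [P1→B gives 5>4; P3→Y gives 10>6]
(C,P,W): not NE [P3→Y gives 10>9]
(C,Q,X): not NE [P1→B gives 10>8; P3→Z gives 8>2]
(C,Q,Y): not NE [P1→B gives 12>9]
(C,Q,Z): not NE [P2→P gives 4>3]
(C,Q,W): not NE [P1→B gives 4>1; P2→P gives 5>4; P3→Z gives 8>6]
(C,R,X): not NE [P1→B gives 8>6]
(C,R,Y): not NE [P1→D gives 9>3; P2→Q gives 4>0; P3→X gives 9>2]
(C,R,Z): not NE [P1→D gives 10>5; P2→P gives 4>0; P3→X gives 9>6]
(C,R,W): not NE [P2→P gives 5>0; P3→X gives 9>1]
(D,P,X): not NE [P3→Y gives 9>3]
(D,P,Y): not NE [P2→R gives 6>2]
(D,P,Z): not NE [P1→B gives 5>4; P2→Q gives 8>6; P3→Y gives 9>2]
(D,P,W): not NE [P3→Y gives 9>3]
(D,Q,X): not NE [P1→B gives 10>6; P2→P gives 6>5]
(D,Q,Y): not NE [P1→B gives 12>6; P3→X gives 7>4]
(D,Q,Z): not NE [P1→C gives 9>2; P3→X gives 7>0]
(D,Q,W): not NE [P1→B gives 4>0; P2→P gives 9>3; P3→X gives 7>3]
(D,R,X): not NE [P1→B gives 8>0; P2→P gives 6>3; P3→W gives 10>9]
(D,R,Y): not NE [P3→W gives 10>9]
(D,R,Z): not NE [P2→Q gives 8>6; P3→W gives 10>0]
(D,R,W): not NE [P1→C gives 7>4; P2→P gives 9>3]

PSNE = {(B,Q,X)}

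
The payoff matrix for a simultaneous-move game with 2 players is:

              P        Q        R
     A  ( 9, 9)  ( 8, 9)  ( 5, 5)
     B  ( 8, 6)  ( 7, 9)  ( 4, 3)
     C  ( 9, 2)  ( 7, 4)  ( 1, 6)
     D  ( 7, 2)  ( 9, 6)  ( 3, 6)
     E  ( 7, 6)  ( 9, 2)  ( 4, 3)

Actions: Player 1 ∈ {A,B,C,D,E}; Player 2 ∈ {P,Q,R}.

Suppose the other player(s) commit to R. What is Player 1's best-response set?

argmax u_1 = {A}

u_1(A vs R) = 5
u_1(B vs R) = 4
u_1(C vs R) = 1
u_1(D vs R) = 3
u_1(E vs R) = 4
max payoff 5 at {A}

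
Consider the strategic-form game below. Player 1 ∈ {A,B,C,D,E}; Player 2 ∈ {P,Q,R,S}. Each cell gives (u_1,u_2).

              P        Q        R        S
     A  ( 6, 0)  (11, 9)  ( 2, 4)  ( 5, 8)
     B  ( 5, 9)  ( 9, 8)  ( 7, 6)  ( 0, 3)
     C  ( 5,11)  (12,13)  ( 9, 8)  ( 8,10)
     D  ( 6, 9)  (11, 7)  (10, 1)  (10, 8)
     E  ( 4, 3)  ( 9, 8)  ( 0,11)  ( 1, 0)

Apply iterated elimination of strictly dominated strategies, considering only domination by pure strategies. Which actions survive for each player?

P1 drop B (D beats it: P:6>5 Q:11>9 R:10>7 S:10>0)
P1 drop E (A beats it: P:6>4 Q:11>9 R:2>0 S:5>1)
P2 drop R (Q beats it: A:9>4 C:13>8 D:7>1)
P1→{A,C,D} P2→{P,Q,S}

Remaining: P1:{A,C,D} P2:{P,Q,S}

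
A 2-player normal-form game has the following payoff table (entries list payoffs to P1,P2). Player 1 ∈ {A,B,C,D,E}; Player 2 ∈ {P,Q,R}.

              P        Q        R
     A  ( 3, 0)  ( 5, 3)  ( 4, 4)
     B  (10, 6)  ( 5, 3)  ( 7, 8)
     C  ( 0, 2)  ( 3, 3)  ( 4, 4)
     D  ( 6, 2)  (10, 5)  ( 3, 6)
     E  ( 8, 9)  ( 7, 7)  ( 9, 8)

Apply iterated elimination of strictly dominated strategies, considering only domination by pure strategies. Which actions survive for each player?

P1 drop A (E beats it: P:8>3 Q:7>5 R:9>4)
P1 drop C (B beats it: P:10>0 Q:5>3 R:7>4)
P2 drop Q (R beats it: B:8>3 D:6>5 E:8>7)
P1 drop D (B beats it: P:10>6 R:7>3)
P1→{B,E} P2→{P,R}

IESDS → P1:{B,E} P2:{P,R}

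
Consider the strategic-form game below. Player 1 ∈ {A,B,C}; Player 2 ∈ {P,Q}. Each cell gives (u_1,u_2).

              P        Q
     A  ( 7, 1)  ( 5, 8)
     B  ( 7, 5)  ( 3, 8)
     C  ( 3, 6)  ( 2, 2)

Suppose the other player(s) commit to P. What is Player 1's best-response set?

argmax u_1 = {A,B}

u_1(A vs P) = 7
u_1(B vs P) = 7
u_1(C vs P) = 3
max payoff 7 at {A,B}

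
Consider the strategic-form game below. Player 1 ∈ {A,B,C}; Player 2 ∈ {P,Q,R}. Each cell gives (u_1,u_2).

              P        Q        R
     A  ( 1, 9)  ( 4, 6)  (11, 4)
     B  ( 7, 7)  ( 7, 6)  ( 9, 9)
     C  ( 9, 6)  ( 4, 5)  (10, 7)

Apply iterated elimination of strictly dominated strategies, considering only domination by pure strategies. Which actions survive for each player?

IESDS → P1:{A,C} P2:{P,R}

P2 drop Q (P beats it: A:9>6 B:7>6 C:6>5)
P1 drop B (C beats it: P:9>7 R:10>9)
P1→{A,C} P2→{P,R}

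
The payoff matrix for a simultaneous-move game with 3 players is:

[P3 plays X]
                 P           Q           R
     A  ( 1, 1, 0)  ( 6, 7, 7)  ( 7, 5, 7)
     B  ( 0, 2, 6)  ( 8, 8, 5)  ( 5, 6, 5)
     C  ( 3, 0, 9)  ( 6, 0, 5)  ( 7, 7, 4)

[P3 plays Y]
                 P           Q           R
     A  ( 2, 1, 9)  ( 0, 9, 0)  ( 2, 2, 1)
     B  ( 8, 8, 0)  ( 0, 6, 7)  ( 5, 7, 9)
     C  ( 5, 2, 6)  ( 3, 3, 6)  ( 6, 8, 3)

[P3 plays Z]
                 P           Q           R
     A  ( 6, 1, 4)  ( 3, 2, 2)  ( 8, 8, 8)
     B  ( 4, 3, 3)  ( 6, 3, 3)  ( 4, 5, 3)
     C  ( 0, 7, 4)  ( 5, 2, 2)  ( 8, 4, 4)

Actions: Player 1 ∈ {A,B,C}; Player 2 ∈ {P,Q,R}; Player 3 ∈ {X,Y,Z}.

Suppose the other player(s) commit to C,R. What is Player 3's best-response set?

argmax u_3 = {X,Z}

u_3(X vs C,R) = 4
u_3(Y vs C,R) = 3
u_3(Z vs C,R) = 4
max payoff 4 at {X,Z}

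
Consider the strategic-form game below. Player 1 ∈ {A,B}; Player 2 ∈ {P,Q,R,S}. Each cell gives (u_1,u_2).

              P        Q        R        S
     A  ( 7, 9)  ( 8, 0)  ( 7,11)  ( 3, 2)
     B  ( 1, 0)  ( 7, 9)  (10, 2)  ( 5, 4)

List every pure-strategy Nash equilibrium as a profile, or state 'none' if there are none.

Equilibria: none

(A,P): not NE [P2→R gives 11>9]
(A,Q): not NE [P2→R gives 11>0]
(A,R): not NE [P1→B gives 10>7]
(A,S): not NE [P1→B gives 5>3; P2→R gives 11>2]
(B,P): not NE [P1→A gives 7>1; P2→Q gives 9>0]
(B,Q): not NE [P1→A gives 8>7]
(B,R): not NE [P2→Q gives 9>2]
(B,S): not NE [P2→Q gives 9>4]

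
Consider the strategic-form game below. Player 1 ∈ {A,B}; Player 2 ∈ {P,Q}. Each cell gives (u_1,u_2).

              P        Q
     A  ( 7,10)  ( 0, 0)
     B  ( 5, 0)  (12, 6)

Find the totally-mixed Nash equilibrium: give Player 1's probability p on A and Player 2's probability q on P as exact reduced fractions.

p=3/8, q=6/7

P1 indiff ⇒ q·7+(1-q)·0 = q·5+(1-q)·12 ⇒ q(2) = (1-q)(12) ⇒ q = 6/7
P2 indiff ⇒ p·10+(1-p)·0 = p·0+(1-p)·6 ⇒ p(10) = (1-p)(6) ⇒ p = 3/8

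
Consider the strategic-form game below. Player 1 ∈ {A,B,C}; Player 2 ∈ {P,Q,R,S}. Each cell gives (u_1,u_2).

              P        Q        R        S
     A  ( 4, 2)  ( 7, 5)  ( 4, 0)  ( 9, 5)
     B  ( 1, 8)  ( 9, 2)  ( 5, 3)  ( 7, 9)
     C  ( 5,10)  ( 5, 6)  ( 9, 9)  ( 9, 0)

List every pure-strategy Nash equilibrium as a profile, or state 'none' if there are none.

PSNE = {(A,S), (C,P)}

(A,P): not NE [P1→C gives 5>4; P2→S gives 5>2]
(A,Q): not NE [P1→B gives 9>7]
(A,R): not NE [P1→C gives 9>4; P2→S gives 5>0]
(A,S): NE
(B,P): not NE [P1→C gives 5>1; P2→S gives 9>8]
(B,Q): not NE [P2→S gives 9>2]
(B,R): not NE [P1→C gives 9>5; P2→S gives 9>3]
(B,S): not NE [P1→C gives 9>7]
(C,P): NE
(C,Q): not NE [P1→B gives 9>5; P2→P gives 10>6]
(C,R): not NE [P2→P gives 10>9]
(C,S): not NE [P2→P gives 10>0]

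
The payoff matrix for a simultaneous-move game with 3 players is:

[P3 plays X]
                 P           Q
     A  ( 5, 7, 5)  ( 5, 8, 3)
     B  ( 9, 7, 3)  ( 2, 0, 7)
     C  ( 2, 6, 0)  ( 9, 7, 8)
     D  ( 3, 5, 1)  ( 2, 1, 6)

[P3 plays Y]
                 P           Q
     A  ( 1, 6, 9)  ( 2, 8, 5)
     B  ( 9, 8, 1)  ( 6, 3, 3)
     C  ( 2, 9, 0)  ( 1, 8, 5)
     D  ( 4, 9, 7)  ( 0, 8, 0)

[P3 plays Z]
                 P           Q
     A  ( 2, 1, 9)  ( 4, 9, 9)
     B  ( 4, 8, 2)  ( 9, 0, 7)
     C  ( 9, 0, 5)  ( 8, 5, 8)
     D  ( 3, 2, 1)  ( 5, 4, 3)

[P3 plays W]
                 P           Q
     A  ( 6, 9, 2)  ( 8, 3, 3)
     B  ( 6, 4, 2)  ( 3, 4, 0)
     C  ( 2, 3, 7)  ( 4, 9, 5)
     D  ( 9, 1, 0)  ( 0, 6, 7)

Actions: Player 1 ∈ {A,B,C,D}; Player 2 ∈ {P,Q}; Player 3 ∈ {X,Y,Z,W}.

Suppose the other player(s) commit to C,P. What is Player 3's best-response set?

BR_3 = {W}

u_3(X vs C,P) = 0
u_3(Y vs C,P) = 0
u_3(Z vs C,P) = 5
u_3(W vs C,P) = 7
max payoff 7 at {W}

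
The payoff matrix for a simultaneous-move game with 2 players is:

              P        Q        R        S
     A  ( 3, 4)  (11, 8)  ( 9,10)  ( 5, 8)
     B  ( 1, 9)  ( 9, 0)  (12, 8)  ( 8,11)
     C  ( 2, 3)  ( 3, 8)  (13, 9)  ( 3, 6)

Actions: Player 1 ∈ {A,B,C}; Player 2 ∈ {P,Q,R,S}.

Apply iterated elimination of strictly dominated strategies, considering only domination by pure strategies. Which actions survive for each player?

P2 drop P (S beats it: A:8>4 B:11>9 C:6>3)
P2 drop Q (R beats it: A:10>8 B:8>0 C:9>8)
P1 drop A (B beats it: R:12>9 S:8>5)
P1→{B,C} P2→{R,S}

Remaining: P1:{B,C} P2:{R,S}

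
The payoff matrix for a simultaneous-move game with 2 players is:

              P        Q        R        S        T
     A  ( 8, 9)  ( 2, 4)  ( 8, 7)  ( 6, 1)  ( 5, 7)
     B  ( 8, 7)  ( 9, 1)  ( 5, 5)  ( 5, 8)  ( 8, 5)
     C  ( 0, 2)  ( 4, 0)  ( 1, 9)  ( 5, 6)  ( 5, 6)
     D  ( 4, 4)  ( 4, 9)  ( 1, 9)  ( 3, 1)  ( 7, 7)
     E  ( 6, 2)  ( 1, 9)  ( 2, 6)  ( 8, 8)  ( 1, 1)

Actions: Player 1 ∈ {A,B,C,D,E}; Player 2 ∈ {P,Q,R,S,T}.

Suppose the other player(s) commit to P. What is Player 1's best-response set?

u_1(A vs P) = 8
u_1(B vs P) = 8
u_1(C vs P) = 0
u_1(D vs P) = 4
u_1(E vs P) = 6
max payoff 8 at {A,B}

argmax u_1 = {A,B}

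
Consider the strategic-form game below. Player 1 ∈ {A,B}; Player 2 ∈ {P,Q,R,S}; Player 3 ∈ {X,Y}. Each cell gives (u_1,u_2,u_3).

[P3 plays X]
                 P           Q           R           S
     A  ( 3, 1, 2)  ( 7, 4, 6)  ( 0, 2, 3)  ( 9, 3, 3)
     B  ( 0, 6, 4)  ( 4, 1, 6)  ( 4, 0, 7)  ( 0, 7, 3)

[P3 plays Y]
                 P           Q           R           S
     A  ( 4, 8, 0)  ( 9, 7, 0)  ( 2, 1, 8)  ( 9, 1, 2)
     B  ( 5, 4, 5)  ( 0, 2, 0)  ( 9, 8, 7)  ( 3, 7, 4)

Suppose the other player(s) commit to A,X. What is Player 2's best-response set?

argmax u_2 = {Q}

u_2(P vs A,X) = 1
u_2(Q vs A,X) = 4
u_2(R vs A,X) = 2
u_2(S vs A,X) = 3
max payoff 4 at {Q}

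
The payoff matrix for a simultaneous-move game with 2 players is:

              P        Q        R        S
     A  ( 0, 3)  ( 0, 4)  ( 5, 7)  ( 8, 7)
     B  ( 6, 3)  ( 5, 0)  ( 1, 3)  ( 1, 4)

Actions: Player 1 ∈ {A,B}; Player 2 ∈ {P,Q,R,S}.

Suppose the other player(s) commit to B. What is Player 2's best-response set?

argmax u_2 = {S}

u_2(P vs B) = 3
u_2(Q vs B) = 0
u_2(R vs B) = 3
u_2(S vs B) = 4
max payoff 4 at {S}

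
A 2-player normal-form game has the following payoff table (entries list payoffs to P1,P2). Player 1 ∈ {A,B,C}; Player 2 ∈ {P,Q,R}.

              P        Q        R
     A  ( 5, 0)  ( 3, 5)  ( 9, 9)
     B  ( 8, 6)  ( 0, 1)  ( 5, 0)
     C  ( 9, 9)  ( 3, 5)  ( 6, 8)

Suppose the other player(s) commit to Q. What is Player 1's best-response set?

BR_1 = {A,C}

u_1(A vs Q) = 3
u_1(B vs Q) = 0
u_1(C vs Q) = 3
max payoff 3 at {A,C}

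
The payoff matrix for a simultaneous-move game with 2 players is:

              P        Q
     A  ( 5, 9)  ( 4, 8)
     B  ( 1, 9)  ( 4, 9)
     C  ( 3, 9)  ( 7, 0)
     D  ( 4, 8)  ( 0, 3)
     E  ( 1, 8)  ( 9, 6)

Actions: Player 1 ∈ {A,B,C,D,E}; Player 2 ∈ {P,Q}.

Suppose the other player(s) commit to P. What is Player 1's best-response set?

u_1(A vs P) = 5
u_1(B vs P) = 1
u_1(C vs P) = 3
u_1(D vs P) = 4
u_1(E vs P) = 1
max payoff 5 at {A}

argmax u_1 = {A}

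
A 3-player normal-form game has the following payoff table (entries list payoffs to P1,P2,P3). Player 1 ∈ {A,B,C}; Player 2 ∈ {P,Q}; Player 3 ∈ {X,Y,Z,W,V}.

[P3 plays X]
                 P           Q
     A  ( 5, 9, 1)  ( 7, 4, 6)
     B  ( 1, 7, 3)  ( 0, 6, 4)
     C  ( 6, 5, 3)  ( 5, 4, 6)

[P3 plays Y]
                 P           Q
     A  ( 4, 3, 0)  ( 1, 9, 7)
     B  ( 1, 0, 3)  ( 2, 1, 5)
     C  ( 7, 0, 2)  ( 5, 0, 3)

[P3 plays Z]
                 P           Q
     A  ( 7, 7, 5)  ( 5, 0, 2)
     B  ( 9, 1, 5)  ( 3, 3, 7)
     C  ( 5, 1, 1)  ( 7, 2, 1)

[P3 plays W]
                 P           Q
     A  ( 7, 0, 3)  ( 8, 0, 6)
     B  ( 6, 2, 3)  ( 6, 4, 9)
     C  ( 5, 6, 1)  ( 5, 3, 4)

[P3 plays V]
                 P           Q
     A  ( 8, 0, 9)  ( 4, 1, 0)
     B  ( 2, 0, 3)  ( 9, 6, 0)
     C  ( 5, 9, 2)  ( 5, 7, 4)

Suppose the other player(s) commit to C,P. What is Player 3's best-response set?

BR_3 = {X}

u_3(X vs C,P) = 3
u_3(Y vs C,P) = 2
u_3(Z vs C,P) = 1
u_3(W vs C,P) = 1
u_3(V vs C,P) = 2
max payoff 3 at {X}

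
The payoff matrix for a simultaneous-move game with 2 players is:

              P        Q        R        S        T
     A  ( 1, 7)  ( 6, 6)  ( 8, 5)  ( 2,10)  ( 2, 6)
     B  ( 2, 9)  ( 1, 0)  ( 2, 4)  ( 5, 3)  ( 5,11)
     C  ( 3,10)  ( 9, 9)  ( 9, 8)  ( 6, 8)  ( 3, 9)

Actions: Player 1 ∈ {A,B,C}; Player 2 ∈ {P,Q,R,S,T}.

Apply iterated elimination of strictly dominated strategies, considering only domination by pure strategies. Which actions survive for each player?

P1 drop A (C beats it: P:3>1 Q:9>6 R:9>8 S:6>2 T:3>2)
P2 drop Q (P beats it: B:9>0 C:10>9)
P2 drop R (P beats it: B:9>4 C:10>8)
P2 drop S (P beats it: B:9>3 C:10>8)
P1→{B,C} P2→{P,T}

Remaining: P1:{B,C} P2:{P,T}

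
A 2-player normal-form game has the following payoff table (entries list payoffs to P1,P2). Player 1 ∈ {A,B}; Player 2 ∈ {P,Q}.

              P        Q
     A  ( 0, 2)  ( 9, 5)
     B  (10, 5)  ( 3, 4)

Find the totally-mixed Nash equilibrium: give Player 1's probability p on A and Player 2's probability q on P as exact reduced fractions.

P1 indiff ⇒ q·0+(1-q)·9 = q·10+(1-q)·3 ⇒ q(-10) = (1-q)(-6) ⇒ q = 3/8
P2 indiff ⇒ p·2+(1-p)·5 = p·5+(1-p)·4 ⇒ p(-3) = (1-p)(-1) ⇒ p = 1/4

p=1/4, q=3/8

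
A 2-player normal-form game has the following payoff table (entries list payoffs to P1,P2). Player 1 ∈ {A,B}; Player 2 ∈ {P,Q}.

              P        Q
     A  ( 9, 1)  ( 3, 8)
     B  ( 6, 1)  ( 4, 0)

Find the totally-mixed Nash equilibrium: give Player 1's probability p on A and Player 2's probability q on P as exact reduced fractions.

P1 indiff ⇒ q·9+(1-q)·3 = q·6+(1-q)·4 ⇒ q(3) = (1-q)(1) ⇒ q = 1/4
P2 indiff ⇒ p·1+(1-p)·1 = p·8+(1-p)·0 ⇒ p(-7) = (1-p)(-1) ⇒ p = 1/8

p=1/8, q=1/4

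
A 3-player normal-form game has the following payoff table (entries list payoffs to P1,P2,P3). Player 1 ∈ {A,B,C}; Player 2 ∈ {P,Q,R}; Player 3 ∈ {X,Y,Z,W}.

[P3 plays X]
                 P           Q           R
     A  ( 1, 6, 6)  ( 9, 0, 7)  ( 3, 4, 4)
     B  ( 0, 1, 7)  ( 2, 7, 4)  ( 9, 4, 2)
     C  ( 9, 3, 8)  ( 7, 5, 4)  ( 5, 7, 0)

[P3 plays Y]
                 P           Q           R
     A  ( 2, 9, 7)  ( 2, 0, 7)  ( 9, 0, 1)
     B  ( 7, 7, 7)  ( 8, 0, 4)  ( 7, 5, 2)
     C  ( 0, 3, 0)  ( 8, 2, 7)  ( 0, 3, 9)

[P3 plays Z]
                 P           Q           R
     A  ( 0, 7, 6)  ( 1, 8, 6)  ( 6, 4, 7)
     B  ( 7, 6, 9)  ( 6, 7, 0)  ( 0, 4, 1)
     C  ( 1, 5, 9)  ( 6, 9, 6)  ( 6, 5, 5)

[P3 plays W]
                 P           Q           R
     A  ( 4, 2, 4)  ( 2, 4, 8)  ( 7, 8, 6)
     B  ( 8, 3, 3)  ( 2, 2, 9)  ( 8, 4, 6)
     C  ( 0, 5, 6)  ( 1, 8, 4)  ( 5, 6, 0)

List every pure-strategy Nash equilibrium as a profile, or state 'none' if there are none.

NE set: (B,R,W)

(A,P,X): not NE [P1→C gives 9>1; P3→Y gives 7>6]
(A,P,Y): not NE [P1→B gives 7>2]
(A,P,Z): not NE [P1→B gives 7>0; P2→Q gives 8>7; P3→Y gives 7>6]
(A,P,W): not NE [P1→B gives 8>4; P2→R gives 8>2; P3→Y gives 7>4]
(A,Q,X): not NE [P2→P gives 6>0; P3→W gives 8>7]
(A,Q,Y): not NE [P1→C gives 8>2; P2→P gives 9>0; P3→W gives 8>7]
(A,Q,Z): not NE [P1→C gives 6>1; P3→W gives 8>6]
(A,Q,W): not NE [P2→R gives 8>4]
(A,R,X): not NE [P1→B gives 9>3; P2→P gives 6>4; P3→Z gives 7>4]
(A,R,Y): not NE [P2→P gives 9>0; P3→Z gives 7>1]
(A,R,Z): not NE [P2→Q gives 8>4]
(A,R,W): not NE [P1→B gives 8>7; P3→Z gives 7>6]
(B,P,X): not NE [P1→C gives 9>0; P2→Q gives 7>1; P3→Z gives 9>7]
(B,P,Y): not NE [P3→Z gives 9>7]
(B,P,Z): not NE [P2→Q gives 7>6]
(B,P,W): not NE [P2→R gives 4>3; P3→Z gives 9>3]
(B,Q,X): not NE [P1→A gives 9>2; P3→W gives 9>4]
(B,Q,Y): not NE [P2→P gives 7>0; P3→W gives 9>4]
(B,Q,Z): not NE [P3→W gives 9>0]
(B,Q,W): not NE [P2→R gives 4>2]
(B,R,X): not NE [P2→Q gives 7>4; P3→W gives 6>2]
(B,R,Y): not NE [P1→A gives 9>7; P2→P gives 7>5; P3→W gives 6>2]
(B,R,Z): not NE [P1→C gives 6>0; P2→Q gives 7>4; P3→W gives 6>1]
(B,R,W): NE
(C,P,X): not NE [P2→R gives 7>3; P3→Z gives 9>8]
(C,P,Y): not NE [P1→B gives 7>0; P3→Z gives 9>0]
(C,P,Z): not NE [P1→B gives 7>1; P2→Q gives 9>5]
(C,P,W): not NE [P1→B gives 8>0; P2→Q gives 8>5; P3→Z gives 9>6]
(C,Q,X): not NE [P1→A gives 9>7; P2→R gives 7>5; P3→Y gives 7>4]
(C,Q,Y): not NE [P2→R gives 3>2]
(C,Q,Z): not NE [P3→Y gives 7>6]
(C,Q,W): not NE [P1→B gives 2>1; P3→Y gives 7>4]
(C,R,X): not NE [P1→B gives 9>5; P3→Y gives 9>0]
(C,R,Y): not NE [P1→A gives 9>0]
(C,R,Z): not NE [P2→Q gives 9>5; P3→Y gives 9>5]
(C,R,W): not NE [P1→B gives 8>5; P2→Q gives 8>6; P3→Y gives 9>0]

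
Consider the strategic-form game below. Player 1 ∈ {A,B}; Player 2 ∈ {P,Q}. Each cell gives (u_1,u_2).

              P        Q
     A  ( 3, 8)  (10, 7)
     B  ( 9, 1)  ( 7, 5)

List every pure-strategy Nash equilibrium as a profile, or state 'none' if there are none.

(A,P): not NE [P1→B gives 9>3]
(A,Q): not NE [P2→P gives 8>7]
(B,P): not NE [P2→Q gives 5>1]
(B,Q): not NE [P1→A gives 10>7]

Equilibria: none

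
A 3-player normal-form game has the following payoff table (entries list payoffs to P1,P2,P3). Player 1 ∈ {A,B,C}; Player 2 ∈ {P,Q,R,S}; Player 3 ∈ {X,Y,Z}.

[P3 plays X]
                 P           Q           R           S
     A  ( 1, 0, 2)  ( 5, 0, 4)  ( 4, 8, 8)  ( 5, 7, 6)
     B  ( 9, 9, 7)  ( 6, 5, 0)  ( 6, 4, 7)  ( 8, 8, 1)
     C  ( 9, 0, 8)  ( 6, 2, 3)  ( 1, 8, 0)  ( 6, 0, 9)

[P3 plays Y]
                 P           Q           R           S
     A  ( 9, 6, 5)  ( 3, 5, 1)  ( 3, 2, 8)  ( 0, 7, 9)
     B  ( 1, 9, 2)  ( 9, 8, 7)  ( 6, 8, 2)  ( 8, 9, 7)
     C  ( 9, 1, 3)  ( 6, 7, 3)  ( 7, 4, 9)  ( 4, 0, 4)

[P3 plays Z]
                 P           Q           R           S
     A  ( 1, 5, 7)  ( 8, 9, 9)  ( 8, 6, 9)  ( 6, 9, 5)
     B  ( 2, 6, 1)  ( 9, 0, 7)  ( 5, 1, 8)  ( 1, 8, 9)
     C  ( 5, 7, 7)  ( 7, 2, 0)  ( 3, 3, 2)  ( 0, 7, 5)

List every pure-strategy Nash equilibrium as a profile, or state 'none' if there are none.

(A,P,X): not NE [P1→C gives 9>1; P2→R gives 8>0; P3→Z gives 7>2]
(A,P,Y): not NE [P2→S gives 7>6; P3→Z gives 7>5]
(A,P,Z): not NE [P1→C gives 5>1; P2→S gives 9>5]
(A,Q,X): not NE [P1→C gives 6>5; P2→R gives 8>0; P3→Z gives 9>4]
(A,Q,Y): not NE [P1→B gives 9>3; P2→S gives 7>5; P3→Z gives 9>1]
(A,Q,Z): not NE [P1→B gives 9>8]
(A,R,X): not NE [P1→B gives 6>4; P3→Z gives 9>8]
(A,R,Y): not NE [P1→C gives 7>3; P2→S gives 7>2; P3→Z gives 9>8]
(A,R,Z): not NE [P2→S gives 9>6]
(A,S,X): not NE [P1→B gives 8>5; P2→R gives 8>7; P3→Y gives 9>6]
(A,S,Y): not NE [P1→B gives 8>0]
(A,S,Z): not NE [P3→Y gives 9>5]
(B,P,X): NE
(B,P,Y): not NE [P1→C gives 9>1; P3→X gives 7>2]
(B,P,Z): not NE [P1→C gives 5>2; P2→S gives 8>6; P3→X gives 7>1]
(B,Q,X): not NE [P2→P gives 9>5; P3→Z gives 7>0]
(B,Q,Y): not NE [P2→S gives 9>8]
(B,Q,Z): not NE [P2→S gives 8>0]
(B,R,X): not NE [P2→P gives 9>4; P3→Z gives 8>7]
(B,R,Y): not NE [P1→C gives 7>6; P2→S gives 9>8; P3→Z gives 8>2]
(B,R,Z): not NE [P1→A gives 8>5; P2→S gives 8>1]
(B,S,X): not NE [P2→P gives 9>8; P3→Z gives 9>1]
(B,S,Y): not NE [P3→Z gives 9>7]
(B,S,Z): not NE [P1→A gives 6>1]
(C,P,X): not NE [P2→R gives 8>0]
(C,P,Y): not NE [P2→Q gives 7>1; P3→X gives 8>3]
(C,P,Z): not NE [P3→X gives 8>7]
(C,Q,X): not NE [P2→R gives 8>2]
(C,Q,Y): not NE [P1→B gives 9>6]
(C,Q,Z): not NE [P1→B gives 9>7; P2→S gives 7>2; P3→Y gives 3>0]
(C,R,X): not NE [P1→B gives 6>1; P3→Y gives 9>0]
(C,R,Y): not NE [P2→Q gives 7>4]
(C,R,Z): not NE [P1→A gives 8>3; P2→S gives 7>3; P3→Y gives 9>2]
(C,S,X): not NE [P1→B gives 8>6; P2→R gives 8>0]
(C,S,Y): not NE [P1→B gives 8>4; P2→Q gives 7>0; P3→X gives 9>4]
(C,S,Z): not NE [P1→A gives 6>0; P3→X gives 9>5]

Nash profiles: (B,P,X)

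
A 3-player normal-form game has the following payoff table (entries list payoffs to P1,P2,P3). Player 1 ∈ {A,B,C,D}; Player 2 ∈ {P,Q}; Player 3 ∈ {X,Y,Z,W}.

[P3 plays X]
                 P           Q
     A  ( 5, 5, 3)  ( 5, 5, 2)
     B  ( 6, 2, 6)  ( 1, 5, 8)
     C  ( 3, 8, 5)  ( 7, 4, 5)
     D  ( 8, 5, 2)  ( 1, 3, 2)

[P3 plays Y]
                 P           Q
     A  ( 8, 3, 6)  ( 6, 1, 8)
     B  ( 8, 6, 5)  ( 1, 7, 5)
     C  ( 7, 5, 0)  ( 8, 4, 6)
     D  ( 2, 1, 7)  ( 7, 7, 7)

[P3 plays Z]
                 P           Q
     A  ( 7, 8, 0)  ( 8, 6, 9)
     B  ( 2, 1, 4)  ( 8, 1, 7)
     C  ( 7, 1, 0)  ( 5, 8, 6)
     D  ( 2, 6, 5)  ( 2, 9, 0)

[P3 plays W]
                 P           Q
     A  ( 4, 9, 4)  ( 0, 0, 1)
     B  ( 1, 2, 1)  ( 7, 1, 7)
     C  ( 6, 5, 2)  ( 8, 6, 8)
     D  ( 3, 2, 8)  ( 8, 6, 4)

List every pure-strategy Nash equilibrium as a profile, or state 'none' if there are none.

(A,P,X): not NE [P1→D gives 8>5; P3→Y gives 6>3]
(A,P,Y): NE
(A,P,Z): not NE [P3→Y gives 6>0]
(A,P,W): not NE [P1→C gives 6>4; P3→Y gives 6>4]
(A,Q,X): not NE [P1→C gives 7>5; P3→Z gives 9>2]
(A,Q,Y): not NE [P1→C gives 8>6; P2→P gives 3>1; P3→Z gives 9>8]
(A,Q,Z): not NE [P2→P gives 8>6]
(A,Q,W): not NE [P1→D gives 8>0; P2→P gives 9>0; P3→Z gives 9>1]
(B,P,X): not NE [P1→D gives 8>6; P2→Q gives 5>2]
(B,P,Y): not NE [P2→Q gives 7>6; P3→X gives 6>5]
(B,P,Z): not NE [P1→C gives 7>2; P3→X gives 6>4]
(B,P,W): not NE [P1→C gives 6>1; P3→X gives 6>1]
(B,Q,X): not NE [P1→C gives 7>1]
(B,Q,Y): not NE [P1→C gives 8>1; P3→X gives 8>5]
(B,Q,Z): not NE [P3→X gives 8>7]
(B,Q,W): not NE [P1→D gives 8>7; P2→P gives 2>1; P3→X gives 8>7]
(C,P,X): not NE [P1→D gives 8>3]
(C,P,Y): not NE [P1→B gives 8>7; P3→X gives 5>0]
(C,P,Z): not NE [P2→Q gives 8>1; P3→X gives 5>0]
(C,P,W): not NE [P2→Q gives 6>5; P3→X gives 5>2]
(C,Q,X): not NE [P2→P gives 8>4; P3→W gives 8>5]
(C,Q,Y): not NE [P2→P gives 5>4; P3→W gives 8>6]
(C,Q,Z): not NE [P1→B gives 8>5; P3→W gives 8>6]
(C,Q,W): NE
(D,P,X): not NE [P3→W gives 8>2]
(D,P,Y): not NE [P1→B gives 8>2; P2→Q gives 7>1; P3→W gives 8>7]
(D,P,Z): not NE [P1→C gives 7>2; P2→Q gives 9>6; P3→W gives 8>5]
(D,P,W): not NE [P1→C gives 6>3; P2→Q gives 6>2]
(D,Q,X): not NE [P1→C gives 7>1; P2→P gives 5>3; P3→Y gives 7>2]
(D,Q,Y): not NE [P1→C gives 8>7]
(D,Q,Z): not NE [P1→B gives 8>2; P3→Y gives 7>0]
(D,Q,W): not NE [P3→Y gives 7>4]

NE set: (A,P,Y), (C,Q,W)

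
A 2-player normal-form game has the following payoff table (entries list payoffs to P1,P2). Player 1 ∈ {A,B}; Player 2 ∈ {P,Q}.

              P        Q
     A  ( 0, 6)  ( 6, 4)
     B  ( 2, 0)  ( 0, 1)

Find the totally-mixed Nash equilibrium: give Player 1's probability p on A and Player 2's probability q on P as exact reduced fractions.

p=1/3, q=3/4

P1 indiff ⇒ q·0+(1-q)·6 = q·2+(1-q)·0 ⇒ q(-2) = (1-q)(-6) ⇒ q = 3/4
P2 indiff ⇒ p·6+(1-p)·0 = p·4+(1-p)·1 ⇒ p(2) = (1-p)(1) ⇒ p = 1/3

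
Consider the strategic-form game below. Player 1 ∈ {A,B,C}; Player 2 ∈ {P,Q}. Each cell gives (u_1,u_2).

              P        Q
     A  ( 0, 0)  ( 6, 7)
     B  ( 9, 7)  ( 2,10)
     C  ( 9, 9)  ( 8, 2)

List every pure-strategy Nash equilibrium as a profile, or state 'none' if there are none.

(A,P): not NE [P1→C gives 9>0; P2→Q gives 7>0]
(A,Q): not NE [P1→C gives 8>6]
(B,P): not NE [P2→Q gives 10>7]
(B,Q): not NE [P1→C gives 8>2]
(C,P): NE
(C,Q): not NE [P2→P gives 9>2]

Nash profiles: (C,P)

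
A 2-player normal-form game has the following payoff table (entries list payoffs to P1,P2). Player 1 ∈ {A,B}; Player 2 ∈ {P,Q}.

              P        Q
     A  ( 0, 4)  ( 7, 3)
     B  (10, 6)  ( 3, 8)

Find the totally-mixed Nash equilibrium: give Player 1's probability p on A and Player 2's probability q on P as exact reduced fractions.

(p,q) = (2/3, 2/7)

P1 indiff ⇒ q·0+(1-q)·7 = q·10+(1-q)·3 ⇒ q(-10) = (1-q)(-4) ⇒ q = 2/7
P2 indiff ⇒ p·4+(1-p)·6 = p·3+(1-p)·8 ⇒ p(1) = (1-p)(2) ⇒ p = 2/3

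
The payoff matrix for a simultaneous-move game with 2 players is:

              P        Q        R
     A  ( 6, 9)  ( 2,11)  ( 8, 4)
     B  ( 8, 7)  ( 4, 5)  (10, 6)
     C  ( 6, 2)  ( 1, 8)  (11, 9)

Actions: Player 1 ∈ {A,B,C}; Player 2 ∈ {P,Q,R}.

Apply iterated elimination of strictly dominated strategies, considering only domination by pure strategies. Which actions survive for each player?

Remaining: P1:{B,C} P2:{P,R}

P1 drop A (B beats it: P:8>6 Q:4>2 R:10>8)
P2 drop Q (R beats it: B:6>5 C:9>8)
P1→{B,C} P2→{P,R}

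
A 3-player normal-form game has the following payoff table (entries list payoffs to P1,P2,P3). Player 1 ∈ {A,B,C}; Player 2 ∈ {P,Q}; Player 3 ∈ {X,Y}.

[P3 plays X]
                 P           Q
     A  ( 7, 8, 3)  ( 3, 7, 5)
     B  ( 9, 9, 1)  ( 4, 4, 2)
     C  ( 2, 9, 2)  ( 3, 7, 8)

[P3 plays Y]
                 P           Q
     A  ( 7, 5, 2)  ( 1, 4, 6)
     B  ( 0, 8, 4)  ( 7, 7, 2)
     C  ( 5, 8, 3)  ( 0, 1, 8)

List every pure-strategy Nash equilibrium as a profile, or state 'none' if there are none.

(A,P,X): not NE [P1→B gives 9>7]
(A,P,Y): not NE [P3→X gives 3>2]
(A,Q,X): not NE [P1→B gives 4>3; P2→P gives 8>7; P3→Y gives 6>5]
(A,Q,Y): not NE [P1→B gives 7>1; P2→P gives 5>4]
(B,P,X): not NE [P3→Y gives 4>1]
(B,P,Y): not NE [P1→A gives 7>0]
(B,Q,X): not NE [P2→P gives 9>4]
(B,Q,Y): not NE [P2→P gives 8>7]
(C,P,X): not NE [P1→B gives 9>2; P3→Y gives 3>2]
(C,P,Y): not NE [P1→A gives 7>5]
(C,Q,X): not NE [P1→B gives 4>3; P2→P gives 9>7]
(C,Q,Y): not NE [P1→B gives 7>0; P2→P gives 8>1]

No pure NE.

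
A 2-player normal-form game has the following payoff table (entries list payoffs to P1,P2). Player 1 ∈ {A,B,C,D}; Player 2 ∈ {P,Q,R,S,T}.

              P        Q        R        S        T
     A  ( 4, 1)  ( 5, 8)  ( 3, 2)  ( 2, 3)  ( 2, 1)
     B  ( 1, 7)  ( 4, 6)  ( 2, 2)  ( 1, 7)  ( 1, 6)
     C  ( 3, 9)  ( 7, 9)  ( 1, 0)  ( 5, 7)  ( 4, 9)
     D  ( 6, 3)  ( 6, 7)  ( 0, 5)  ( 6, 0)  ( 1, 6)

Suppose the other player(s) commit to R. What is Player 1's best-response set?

argmax u_1 = {A}

u_1(A vs R) = 3
u_1(B vs R) = 2
u_1(C vs R) = 1
u_1(D vs R) = 0
max payoff 3 at {A}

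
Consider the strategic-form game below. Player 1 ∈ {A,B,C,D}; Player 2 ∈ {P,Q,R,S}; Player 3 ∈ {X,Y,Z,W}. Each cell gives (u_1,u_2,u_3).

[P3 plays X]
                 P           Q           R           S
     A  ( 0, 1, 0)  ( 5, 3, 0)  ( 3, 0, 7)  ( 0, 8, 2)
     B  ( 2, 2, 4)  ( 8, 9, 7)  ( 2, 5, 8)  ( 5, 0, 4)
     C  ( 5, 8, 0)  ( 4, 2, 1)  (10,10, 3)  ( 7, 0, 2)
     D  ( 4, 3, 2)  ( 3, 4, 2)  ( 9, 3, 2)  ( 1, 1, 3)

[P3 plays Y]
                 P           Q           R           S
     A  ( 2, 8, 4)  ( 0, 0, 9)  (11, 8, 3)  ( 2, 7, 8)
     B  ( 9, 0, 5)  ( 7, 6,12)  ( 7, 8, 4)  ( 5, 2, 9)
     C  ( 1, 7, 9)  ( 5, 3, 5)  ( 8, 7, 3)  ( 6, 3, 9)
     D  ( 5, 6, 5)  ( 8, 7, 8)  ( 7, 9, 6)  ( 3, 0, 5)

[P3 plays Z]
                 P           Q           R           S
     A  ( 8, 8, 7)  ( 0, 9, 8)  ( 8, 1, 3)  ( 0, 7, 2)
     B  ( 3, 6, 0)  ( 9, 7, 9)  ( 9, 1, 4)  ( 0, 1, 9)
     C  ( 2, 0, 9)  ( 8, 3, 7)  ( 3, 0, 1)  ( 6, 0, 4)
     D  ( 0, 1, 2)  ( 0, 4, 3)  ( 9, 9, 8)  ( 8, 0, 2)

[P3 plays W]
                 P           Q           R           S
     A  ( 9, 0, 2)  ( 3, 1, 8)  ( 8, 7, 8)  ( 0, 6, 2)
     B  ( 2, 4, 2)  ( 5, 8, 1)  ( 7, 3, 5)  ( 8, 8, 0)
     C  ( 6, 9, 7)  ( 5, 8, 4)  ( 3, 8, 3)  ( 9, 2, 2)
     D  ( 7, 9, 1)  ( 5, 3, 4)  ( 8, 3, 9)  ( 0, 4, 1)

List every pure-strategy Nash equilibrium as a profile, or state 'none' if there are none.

PSNE = {(A,R,W), (C,R,X)}

(A,P,X): not NE [P1→C gives 5>0; P2→S gives 8>1; P3→Z gives 7>0]
(A,P,Y): not NE [P1→B gives 9>2; P3→Z gives 7>4]
(A,P,Z): not NE [P2→Q gives 9>8]
(A,P,W): not NE [P2→R gives 7>0; P3→Z gives 7>2]
(A,Q,X): not NE [P1→B gives 8>5; P2→S gives 8>3; P3→Y gives 9>0]
(A,Q,Y): not NE [P1→D gives 8>0; P2→R gives 8>0]
(A,Q,Z): not NE [P1→B gives 9>0; P3→Y gives 9>8]
(A,Q,W): not NE [P1→D gives 5>3; P2→R gives 7>1; P3→Y gives 9>8]
(A,R,X): not NE [P1→C gives 10>3; P2→S gives 8>0; P3→W gives 8>7]
(A,R,Y): not NE [P3→W gives 8>3]
(A,R,Z): not NE [P1→D gives 9>8; P2→Q gives 9>1; P3→W gives 8>3]
(A,R,W): NE
(A,S,X): not NE [P1→C gives 7>0; P3→Y gives 8>2]
(A,S,Y): not NE [P1→C gives 6>2; P2→R gives 8>7]
(A,S,Z): not NE [P1→D gives 8>0; P2→Q gives 9>7; P3→Y gives 8>2]
(A,S,W): not NE [P1→C gives 9>0; P2→R gives 7>6; P3→Y gives 8>2]
(B,P,X): not NE [P1→C gives 5>2; P2→Q gives 9>2; P3→Y gives 5>4]
(B,P,Y): not NE [P2→R gives 8>0]
(B,P,Z): not NE [P1→A gives 8>3; P2→Q gives 7>6; P3→Y gives 5>0]
(B,P,W): not NE [P1→A gives 9>2; P2→S gives 8>4; P3→Y gives 5>2]
(B,Q,X): not NE [P3→Y gives 12>7]
(B,Q,Y): not NE [P1→D gives 8>7; P2→R gives 8>6]
(B,Q,Z): not NE [P3→Y gives 12>9]
(B,Q,W): not NE [P3→Y gives 12>1]
(B,R,X): not NE [P1→C gives 10>2; P2→Q gives 9>5]
(B,R,Y): not NE [P1→A gives 11>7; P3→X gives 8>4]
(B,R,Z): not NE [P2→Q gives 7>1; P3→X gives 8>4]
(B,R,W): not NE [P1→D gives 8>7; P2→S gives 8>3; P3→X gives 8>5]
(B,S,X): not NE [P1→C gives 7>5; P2→Q gives 9>0; P3→Z gives 9>4]
(B,S,Y): not NE [P1→C gives 6>5; P2→R gives 8>2]
(B,S,Z): not NE [P1→D gives 8>0; P2→Q gives 7>1]
(B,S,W): not NE [P1→C gives 9>8; P3→Z gives 9>0]
(C,P,X): not NE [P2→R gives 10>8; P3→Z gives 9>0]
(C,P,Y): not NE [P1→B gives 9>1]
(C,P,Z): not NE [P1→A gives 8>2; P2→Q gives 3>0]
(C,P,W): not NE [P1→A gives 9>6; P3→Z gives 9>7]
(C,Q,X): not NE [P1→B gives 8>4; P2→R gives 10>2; P3→Z gives 7>1]
(C,Q,Y): not NE [P1→D gives 8>5; P2→R gives 7>3; P3→Z gives 7>5]
(C,Q,Z): not NE [P1→B gives 9>8]
(C,Q,W): not NE [P2→P gives 9>8; P3→Z gives 7>4]
(C,R,X): NE
(C,R,Y): not NE [P1→A gives 11>8]
(C,R,Z): not NE [P1→D gives 9>3; P2→Q gives 3>0; P3→W gives 3>1]
(C,R,W): not NE [P1→D gives 8>3; P2→P gives 9>8]
(C,S,X): not NE [P2→R gives 10>0; P3→Y gives 9>2]
(C,S,Y): not NE [P2→R gives 7>3]
(C,S,Z): not NE [P1→D gives 8>6; P2→Q gives 3>0; P3→Y gives 9>4]
(C,S,W): not NE [P2→P gives 9>2; P3→Y gives 9>2]
(D,P,X): not NE [P1→C gives 5>4; P2→Q gives 4>3; P3→Y gives 5>2]
(D,P,Y): not NE [P1→B gives 9>5; P2→R gives 9>6]
(D,P,Z): not NE [P1→A gives 8>0; P2→R gives 9>1; P3→Y gives 5>2]
(D,P,W): not NE [P1→A gives 9>7; P3→Y gives 5>1]
(D,Q,X): not NE [P1→B gives 8>3; P3→Y gives 8>2]
(D,Q,Y): not NE [P2→R gives 9>7]
(D,Q,Z): not NE [P1→B gives 9>0; P2→R gives 9>4; P3→Y gives 8>3]
(D,Q,W): not NE [P2→P gives 9>3; P3→Y gives 8>4]
(D,R,X): not NE [P1→C gives 10>9; P2→Q gives 4>3; P3→W gives 9>2]
(D,R,Y): not NE [P1→A gives 11>7; P3→W gives 9>6]
(D,R,Z): not NE [P3→W gives 9>8]
(D,R,W): not NE [P2→P gives 9>3]
(D,S,X): not NE [P1→C gives 7>1; P2→Q gives 4>1; P3→Y gives 5>3]
(D,S,Y): not NE [P1→C gives 6>3; P2→R gives 9>0]
(D,S,Z): not NE [P2→R gives 9>0; P3→Y gives 5>2]
(D,S,W): not NE [P1→C gives 9>0; P2→P gives 9>4; P3→Y gives 5>1]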